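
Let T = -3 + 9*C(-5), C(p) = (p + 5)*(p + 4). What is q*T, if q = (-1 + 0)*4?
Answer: 12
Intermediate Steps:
C(p) = (4 + p)*(5 + p) (C(p) = (5 + p)*(4 + p) = (4 + p)*(5 + p))
q = -4 (q = -1*4 = -4)
T = -3 (T = -3 + 9*(20 + (-5)**2 + 9*(-5)) = -3 + 9*(20 + 25 - 45) = -3 + 9*0 = -3 + 0 = -3)
q*T = -4*(-3) = 12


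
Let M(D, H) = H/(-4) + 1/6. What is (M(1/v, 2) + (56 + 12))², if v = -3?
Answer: 41209/9 ≈ 4578.8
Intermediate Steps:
M(D, H) = ⅙ - H/4 (M(D, H) = H*(-¼) + 1*(⅙) = -H/4 + ⅙ = ⅙ - H/4)
(M(1/v, 2) + (56 + 12))² = ((⅙ - ¼*2) + (56 + 12))² = ((⅙ - ½) + 68)² = (-⅓ + 68)² = (203/3)² = 41209/9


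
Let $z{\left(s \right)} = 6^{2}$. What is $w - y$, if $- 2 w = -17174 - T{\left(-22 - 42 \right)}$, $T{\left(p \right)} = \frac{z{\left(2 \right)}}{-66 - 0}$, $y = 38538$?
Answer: $- \frac{329464}{11} \approx -29951.0$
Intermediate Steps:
$z{\left(s \right)} = 36$
$T{\left(p \right)} = - \frac{6}{11}$ ($T{\left(p \right)} = \frac{36}{-66 - 0} = \frac{36}{-66 + 0} = \frac{36}{-66} = 36 \left(- \frac{1}{66}\right) = - \frac{6}{11}$)
$w = \frac{94454}{11}$ ($w = - \frac{-17174 - - \frac{6}{11}}{2} = - \frac{-17174 + \frac{6}{11}}{2} = \left(- \frac{1}{2}\right) \left(- \frac{188908}{11}\right) = \frac{94454}{11} \approx 8586.7$)
$w - y = \frac{94454}{11} - 38538 = - \frac{329464}{11}$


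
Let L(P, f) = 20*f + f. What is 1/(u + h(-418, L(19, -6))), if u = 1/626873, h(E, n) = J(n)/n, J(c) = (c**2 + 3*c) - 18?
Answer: -4388111/539110773 ≈ -0.0081395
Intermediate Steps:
L(P, f) = 21*f
J(c) = -18 + c**2 + 3*c
h(E, n) = (-18 + n**2 + 3*n)/n
u = 1/626873 ≈ 1.5952e-6
1/(u + h(-418, L(19, -6))) = 1/(1/626873 + (3 + 21*(-6) - 18/(21*(-6)))) = 1/(1/626873 + (3 - 126 - 18/(-126))) = 1/(1/626873 + (3 - 126 - 18*(-1/126))) = 1/(1/626873 + (3 - 126 + 1/7)) = 1/(1/626873 - 860/7) = 1/(-539110773/4388111) = -4388111/539110773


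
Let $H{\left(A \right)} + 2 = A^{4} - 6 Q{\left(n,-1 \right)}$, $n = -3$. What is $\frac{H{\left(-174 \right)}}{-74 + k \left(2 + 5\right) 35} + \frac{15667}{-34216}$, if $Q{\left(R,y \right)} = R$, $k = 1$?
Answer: $\frac{31363621266415}{5850936} \approx 5.3604 \cdot 10^{6}$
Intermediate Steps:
$H{\left(A \right)} = 16 + A^{4}$ ($H{\left(A \right)} = -2 + \left(A^{4} - -18\right) = -2 + \left(A^{4} + 18\right) = -2 + \left(18 + A^{4}\right) = 16 + A^{4}$)
$\frac{H{\left(-174 \right)}}{-74 + k \left(2 + 5\right) 35} + \frac{15667}{-34216} = \frac{16 + \left(-174\right)^{4}}{-74 + 1 \left(2 + 5\right) 35} + \frac{15667}{-34216} = \frac{16 + 916636176}{-74 + 1 \cdot 7 \cdot 35} + 15667 \left(- \frac{1}{34216}\right) = \frac{916636192}{-74 + 7 \cdot 35} - \frac{15667}{34216} = \frac{916636192}{-74 + 245} - \frac{15667}{34216} = \frac{916636192}{171} - \frac{15667}{34216} = \frac{31363621266415}{5850936}$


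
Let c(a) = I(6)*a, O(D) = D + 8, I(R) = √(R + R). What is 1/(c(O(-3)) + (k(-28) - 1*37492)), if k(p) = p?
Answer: -1876/70387505 - √3/140775010 ≈ -2.6665e-5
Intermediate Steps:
I(R) = √2*√R (I(R) = √(2*R) = √2*√R)
O(D) = 8 + D
c(a) = 2*a*√3 (c(a) = (√2*√6)*a = (2*√3)*a = 2*a*√3)
1/(c(O(-3)) + (k(-28) - 1*37492)) = 1/(2*(8 - 3)*√3 + (-28 - 1*37492)) = 1/(2*5*√3 + (-28 - 37492)) = 1/(10*√3 - 37520) = 1/(-37520 + 10*√3)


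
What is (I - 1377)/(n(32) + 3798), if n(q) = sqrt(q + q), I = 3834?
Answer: 2457/3806 ≈ 0.64556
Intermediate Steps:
n(q) = sqrt(2)*sqrt(q) (n(q) = sqrt(2*q) = sqrt(2)*sqrt(q))
(I - 1377)/(n(32) + 3798) = (3834 - 1377)/(sqrt(2)*sqrt(32) + 3798) = 2457/(sqrt(2)*(4*sqrt(2)) + 3798) = 2457/(8 + 3798) = 2457/3806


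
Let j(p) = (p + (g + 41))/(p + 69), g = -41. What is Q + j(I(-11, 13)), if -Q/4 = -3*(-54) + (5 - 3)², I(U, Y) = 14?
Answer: -55098/83 ≈ -663.83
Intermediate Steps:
j(p) = p/(69 + p) (j(p) = (p + (-41 + 41))/(p + 69) = (p + 0)/(69 + p) = p/(69 + p))
Q = -664 (Q = -4*(-3*(-54) + (5 - 3)²) = -4*(162 + 2²) = -4*(162 + 4) = -4*166 = -664)
Q + j(I(-11, 13)) = -664 + 14/(69 + 14) = -664 + 14/83 = -55098/83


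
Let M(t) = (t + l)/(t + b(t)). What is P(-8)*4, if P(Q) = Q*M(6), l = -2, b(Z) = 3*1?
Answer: -128/9 ≈ -14.222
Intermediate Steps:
b(Z) = 3
M(t) = (-2 + t)/(3 + t) (M(t) = (t - 2)/(t + 3) = (-2 + t)/(3 + t))
P(Q) = 4*Q/9 (P(Q) = Q*((-2 + 6)/(3 + 6)) = Q*(4/9) = 4*Q/9)
P(-8)*4 = ((4/9)*(-8))*4 = -32/9*4 = -128/9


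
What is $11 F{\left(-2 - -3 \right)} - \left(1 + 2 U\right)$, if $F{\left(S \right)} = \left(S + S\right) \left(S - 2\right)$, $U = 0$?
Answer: $-23$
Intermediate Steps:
$F{\left(S \right)} = 2 S \left(-2 + S\right)$
$11 F{\left(-2 - -3 \right)} - \left(1 + 2 U\right) = 11 \cdot 2 \left(-2 - -3\right) \left(-2 - -1\right) - 1 = 11 \cdot 2 \left(-2 + 3\right) \left(-2 + \left(-2 + 3\right)\right) + \left(-1 + 0\right) = 11 \cdot 2 \cdot 1 \left(-2 + 1\right) - 1 = 11 \cdot 2 \cdot 1 \left(-1\right) - 1 = 11 \left(-2\right) - 1 = -22 - 1 = -23$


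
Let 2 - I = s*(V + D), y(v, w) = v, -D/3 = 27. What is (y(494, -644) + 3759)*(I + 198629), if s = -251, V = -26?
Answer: 730554822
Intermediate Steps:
D = -81 (D = -3*27 = -81)
I = -26855 (I = 2 - (-251)*(-26 - 81) = 2 - (-251)*(-107) = 2 - 1*26857 = 2 - 26857 = -26855)
(y(494, -644) + 3759)*(I + 198629) = (494 + 3759)*(-26855 + 198629) = 4253*171774 = 730554822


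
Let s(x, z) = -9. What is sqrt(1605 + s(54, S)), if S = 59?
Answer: 2*sqrt(399) ≈ 39.950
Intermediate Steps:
sqrt(1605 + s(54, S)) = sqrt(1605 - 9) = sqrt(1596) = 2*sqrt(399)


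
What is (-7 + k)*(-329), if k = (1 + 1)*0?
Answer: 2303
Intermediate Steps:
k = 0 (k = 2*0 = 0)
(-7 + k)*(-329) = (-7 + 0)*(-329) = -7*(-329) = 2303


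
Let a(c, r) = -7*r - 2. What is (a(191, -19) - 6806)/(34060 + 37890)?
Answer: -267/2878 ≈ -0.092773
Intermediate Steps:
a(c, r) = -2 - 7*r
(a(191, -19) - 6806)/(34060 + 37890) = ((-2 - 7*(-19)) - 6806)/(34060 + 37890) = ((-2 + 133) - 6806)/71950 = (131 - 6806)*(1/71950) = -6675*1/71950 = -267/2878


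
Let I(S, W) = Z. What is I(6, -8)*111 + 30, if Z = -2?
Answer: -192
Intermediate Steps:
I(S, W) = -2
I(6, -8)*111 + 30 = -2*111 + 30 = -222 + 30 = -192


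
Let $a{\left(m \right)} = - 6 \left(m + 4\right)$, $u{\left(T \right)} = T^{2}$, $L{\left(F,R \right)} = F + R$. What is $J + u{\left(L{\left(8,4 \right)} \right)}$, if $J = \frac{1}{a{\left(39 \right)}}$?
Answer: $\frac{37151}{258} \approx 144.0$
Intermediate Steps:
$a{\left(m \right)} = -24 - 6 m$ ($a{\left(m \right)} = - 6 \left(4 + m\right) = -24 - 6 m$)
$J = - \frac{1}{258}$ ($J = \frac{1}{-24 - 234} = \frac{1}{-258} = - \frac{1}{258} \approx -0.003876$)
$J + u{\left(L{\left(8,4 \right)} \right)} = - \frac{1}{258} + \left(8 + 4\right)^{2} = - \frac{1}{258} + 12^{2} = - \frac{1}{258} + 144 = \frac{37151}{258}$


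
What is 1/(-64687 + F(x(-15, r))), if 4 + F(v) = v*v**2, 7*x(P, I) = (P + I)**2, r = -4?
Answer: 343/24856868 ≈ 1.3799e-5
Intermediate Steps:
x(P, I) = (I + P)**2/7 (x(P, I) = (P + I)**2/7 = (I + P)**2/7)
F(v) = -4 + v**3 (F(v) = -4 + v*v**2 = -4 + v**3)
1/(-64687 + F(x(-15, r))) = 1/(-64687 + (-4 + ((-4 - 15)**2/7)**3)) = 1/(-64687 + (-4 + ((1/7)*(-19)**2)**3)) = 1/(-64687 + (-4 + ((1/7)*361)**3)) = 1/(-64687 + (-4 + (361/7)**3)) = 1/(-64687 + (-4 + 47045881/343)) = 1/(-64687 + 47044509/343) = 1/(24856868/343) = 343/24856868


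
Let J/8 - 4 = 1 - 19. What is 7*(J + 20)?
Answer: -644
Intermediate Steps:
J = -112 (J = 32 + 8*(1 - 19) = 32 + 8*(-18) = 32 - 144 = -112)
7*(J + 20) = 7*(-112 + 20) = 7*(-92) = -644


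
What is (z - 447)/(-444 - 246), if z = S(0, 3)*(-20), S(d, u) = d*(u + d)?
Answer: 149/230 ≈ 0.64783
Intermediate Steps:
S(d, u) = d*(d + u)
z = 0 (z = (0*(0 + 3))*(-20) = (0*3)*(-20) = 0*(-20) = 0)
(z - 447)/(-444 - 246) = (0 - 447)/(-444 - 246) = -447/(-690) = -447*(-1/690) = 149/230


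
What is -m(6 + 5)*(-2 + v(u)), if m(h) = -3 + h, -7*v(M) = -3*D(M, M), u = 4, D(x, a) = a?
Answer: 16/7 ≈ 2.2857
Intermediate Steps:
v(M) = 3*M/7 (v(M) = -(-3)*M/7 = 3*M/7)
-m(6 + 5)*(-2 + v(u)) = -(-3 + (6 + 5))*(-2 + (3/7)*4) = -(-3 + 11)*(-2 + 12/7) = -8*(-2)/7 = -1*(-16/7) = 16/7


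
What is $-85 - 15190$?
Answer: $-15275$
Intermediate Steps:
$-85 - 15190 = -15275$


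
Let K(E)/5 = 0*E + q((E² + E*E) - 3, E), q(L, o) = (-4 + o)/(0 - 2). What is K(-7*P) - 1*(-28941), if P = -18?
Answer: 28636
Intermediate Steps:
q(L, o) = 2 - o/2 (q(L, o) = (-4 + o)/(-2) = (-4 + o)*(-½) = 2 - o/2)
K(E) = 10 - 5*E/2 (K(E) = 5*(0*E + (2 - E/2)) = 5*(0 + (2 - E/2)) = 5*(2 - E/2) = 10 - 5*E/2)
K(-7*P) - 1*(-28941) = (10 - (-35)*(-18)/2) - 1*(-28941) = (10 - 5/2*126) + 28941 = (10 - 315) + 28941 = -305 + 28941 = 28636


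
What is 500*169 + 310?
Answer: 84810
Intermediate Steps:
500*169 + 310 = 84500 + 310 = 84810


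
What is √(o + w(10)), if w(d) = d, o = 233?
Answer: 9*√3 ≈ 15.588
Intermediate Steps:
√(o + w(10)) = √(233 + 10) = √243 = 9*√3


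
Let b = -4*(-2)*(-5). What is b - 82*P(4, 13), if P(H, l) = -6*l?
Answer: 6356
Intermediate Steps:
b = -40 (b = 8*(-5) = -40)
b - 82*P(4, 13) = -40 - (-492)*13 = -40 - 82*(-78) = -40 + 6396 = 6356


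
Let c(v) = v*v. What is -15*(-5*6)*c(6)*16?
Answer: 259200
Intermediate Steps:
c(v) = v²
-15*(-5*6)*c(6)*16 = -15*(-5*6)*6²*16 = -(-450)*36*16 = -15*(-1080)*16 = 16200*16 = 259200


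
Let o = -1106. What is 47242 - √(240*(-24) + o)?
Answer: 47242 - I*√6866 ≈ 47242.0 - 82.861*I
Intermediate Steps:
47242 - √(240*(-24) + o) = 47242 - √(240*(-24) - 1106) = 47242 - √(-5760 - 1106) = 47242 - √(-6866) = 47242 - I*√6866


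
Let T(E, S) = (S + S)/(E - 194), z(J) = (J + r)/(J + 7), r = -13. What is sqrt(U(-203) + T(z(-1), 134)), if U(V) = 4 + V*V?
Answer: sqrt(14297181617)/589 ≈ 203.01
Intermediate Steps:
z(J) = (-13 + J)/(7 + J) (z(J) = (J - 13)/(J + 7) = (-13 + J)/(7 + J))
T(E, S) = 2*S/(-194 + E) (T(E, S) = (2*S)/(-194 + E) = 2*S/(-194 + E))
U(V) = 4 + V**2
sqrt(U(-203) + T(z(-1), 134)) = sqrt((4 + (-203)**2) + 2*134/(-194 + (-13 - 1)/(7 - 1))) = sqrt((4 + 41209) + 2*134/(-194 - 14/6)) = sqrt(41213 + 2*134/(-194 + (1/6)*(-14))) = sqrt(41213 + 2*134/(-194 - 7/3)) = sqrt(41213 + 2*134/(-589/3)) = sqrt(41213 + 2*134*(-3/589)) = sqrt(41213 - 804/589) = sqrt(24273653/589) = sqrt(14297181617)/589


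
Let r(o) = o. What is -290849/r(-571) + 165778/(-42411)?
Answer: 12240537701/24216681 ≈ 505.46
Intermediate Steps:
-290849/r(-571) + 165778/(-42411) = -290849/(-571) + 165778/(-42411) = -290849*(-1/571) + 165778*(-1/42411) = 290849/571 - 165778/42411 = 12240537701/24216681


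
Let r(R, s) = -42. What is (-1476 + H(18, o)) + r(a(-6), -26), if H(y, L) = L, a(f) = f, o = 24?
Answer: -1494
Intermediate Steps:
(-1476 + H(18, o)) + r(a(-6), -26) = (-1476 + 24) - 42 = -1452 - 42 = -1494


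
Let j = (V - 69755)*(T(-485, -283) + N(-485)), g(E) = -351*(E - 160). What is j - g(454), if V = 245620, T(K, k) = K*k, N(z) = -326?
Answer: 24081121779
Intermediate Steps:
g(E) = 56160 - 351*E (g(E) = -351*(-160 + E) = 56160 - 351*E)
j = 24081018585 (j = (245620 - 69755)*(-485*(-283) - 326) = 175865*(137255 - 326) = 175865*136929 = 24081018585)
j - g(454) = 24081018585 - (56160 - 351*454) = 24081018585 - (56160 - 159354) = 24081018585 - 1*(-103194) = 24081018585 + 103194 = 24081121779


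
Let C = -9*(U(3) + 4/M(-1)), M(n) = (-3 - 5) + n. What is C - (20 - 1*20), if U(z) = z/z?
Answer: -5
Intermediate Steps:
M(n) = -8 + n
U(z) = 1
C = -5 (C = -9*(1 + 4/(-8 - 1)) = -9*(1 + 4/(-9)) = -9*(1 + 4*(-1/9)) = -9*(1 - 4/9) = -9*5/9 = -5)
C - (20 - 1*20) = -5 - (20 - 1*20) = -5 - (20 - 20) = -5 - 1*0 = -5 + 0 = -5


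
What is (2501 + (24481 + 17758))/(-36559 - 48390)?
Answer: -44740/84949 ≈ -0.52667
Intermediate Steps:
(2501 + (24481 + 17758))/(-36559 - 48390) = (2501 + 42239)/(-84949) = 44740*(-1/84949) = -44740/84949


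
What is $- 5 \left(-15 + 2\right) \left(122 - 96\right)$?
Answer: $1690$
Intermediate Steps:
$- 5 \left(-15 + 2\right) \left(122 - 96\right) = \left(-5\right) \left(-13\right) 26 = 65 \cdot 26 = 1690$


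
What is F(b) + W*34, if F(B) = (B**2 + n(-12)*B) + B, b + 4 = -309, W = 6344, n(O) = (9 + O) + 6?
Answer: 312413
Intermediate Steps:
n(O) = 15 + O
b = -313 (b = -4 - 309 = -313)
F(B) = B**2 + 4*B (F(B) = (B**2 + (15 - 12)*B) + B = (B**2 + 3*B) + B = B**2 + 4*B)
F(b) + W*34 = -313*(4 - 313) + 6344*34 = -313*(-309) + 215696 = 96717 + 215696 = 312413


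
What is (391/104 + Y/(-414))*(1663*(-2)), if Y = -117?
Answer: -16079547/1196 ≈ -13444.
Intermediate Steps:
(391/104 + Y/(-414))*(1663*(-2)) = (391/104 - 117/(-414))*(1663*(-2)) = (391*(1/104) - 117*(-1/414))*(-3326) = (391/104 + 13/46)*(-3326) = (9669/2392)*(-3326) = -16079547/1196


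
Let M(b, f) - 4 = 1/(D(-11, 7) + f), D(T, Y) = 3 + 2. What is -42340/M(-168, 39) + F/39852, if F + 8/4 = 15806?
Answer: -687406339/65313 ≈ -10525.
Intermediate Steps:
F = 15804 (F = -2 + 15806 = 15804)
D(T, Y) = 5
M(b, f) = 4 + 1/(5 + f)
-42340/M(-168, 39) + F/39852 = -42340*(5 + 39)/(21 + 4*39) + 15804/39852 = -42340*44/(21 + 156) + 15804*(1/39852) = -42340/((1/44)*177) + 439/1107 = -42340/177/44 + 439/1107 = -42340*44/177 + 439/1107 = -1862960/177 + 439/1107 = -687406339/65313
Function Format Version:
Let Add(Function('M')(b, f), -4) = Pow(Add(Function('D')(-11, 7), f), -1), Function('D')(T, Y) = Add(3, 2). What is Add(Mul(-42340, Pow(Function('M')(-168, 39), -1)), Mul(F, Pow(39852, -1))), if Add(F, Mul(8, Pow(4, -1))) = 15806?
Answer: Rational(-687406339, 65313) ≈ -10525.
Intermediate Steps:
F = 15804 (F = Add(-2, 15806) = 15804)
Function('D')(T, Y) = 5
Function('M')(b, f) = Add(4, Pow(Add(5, f), -1))
Add(Mul(-42340, Pow(Function('M')(-168, 39), -1)), Mul(F, Pow(39852, -1))) = Add(Mul(-42340, Pow(Mul(Pow(Add(5, 39), -1), Add(21, Mul(4, 39))), -1)), Mul(15804, Pow(39852, -1))) = Add(Mul(-42340, Pow(Mul(Pow(44, -1), Add(21, 156)), -1)), Mul(15804, Rational(1, 39852))) = Add(Mul(-42340, Pow(Mul(Rational(1, 44), 177), -1)), Rational(439, 1107)) = Add(Mul(-42340, Pow(Rational(177, 44), -1)), Rational(439, 1107)) = Add(Mul(-42340, Rational(44, 177)), Rational(439, 1107)) = Add(Rational(-1862960, 177), Rational(439, 1107)) = Rational(-687406339, 65313)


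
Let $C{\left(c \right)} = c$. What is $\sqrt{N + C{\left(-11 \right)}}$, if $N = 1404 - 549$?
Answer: $2 \sqrt{211} \approx 29.052$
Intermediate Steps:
$N = 855$
$\sqrt{N + C{\left(-11 \right)}} = \sqrt{855 - 11} = \sqrt{844} = 2 \sqrt{211}$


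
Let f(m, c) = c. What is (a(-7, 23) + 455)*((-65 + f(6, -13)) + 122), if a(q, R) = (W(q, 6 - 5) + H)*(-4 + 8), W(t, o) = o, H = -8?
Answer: 18788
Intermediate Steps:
a(q, R) = -28 (a(q, R) = ((6 - 5) - 8)*(-4 + 8) = (1 - 8)*4 = -7*4 = -28)
(a(-7, 23) + 455)*((-65 + f(6, -13)) + 122) = (-28 + 455)*((-65 - 13) + 122) = 427*(-78 + 122) = 427*44 = 18788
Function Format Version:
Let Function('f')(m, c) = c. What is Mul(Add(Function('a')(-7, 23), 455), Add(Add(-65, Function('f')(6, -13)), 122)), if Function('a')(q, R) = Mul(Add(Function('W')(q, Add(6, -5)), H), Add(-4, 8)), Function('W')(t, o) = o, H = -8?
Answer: 18788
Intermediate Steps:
Function('a')(q, R) = -28 (Function('a')(q, R) = Mul(Add(Add(6, -5), -8), Add(-4, 8)) = Mul(Add(1, -8), 4) = Mul(-7, 4) = -28)
Mul(Add(Function('a')(-7, 23), 455), Add(Add(-65, Function('f')(6, -13)), 122)) = Mul(Add(-28, 455), Add(Add(-65, -13), 122)) = Mul(427, Add(-78, 122)) = Mul(427, 44) = 18788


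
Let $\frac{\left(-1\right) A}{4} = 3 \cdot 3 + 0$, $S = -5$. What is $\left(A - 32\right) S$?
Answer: $340$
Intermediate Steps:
$A = -36$ ($A = - 4 \left(3 \cdot 3 + 0\right) = - 4 \left(9 + 0\right) = \left(-4\right) 9 = -36$)
$\left(A - 32\right) S = \left(-36 - 32\right) \left(-5\right) = \left(-68\right) \left(-5\right) = 340$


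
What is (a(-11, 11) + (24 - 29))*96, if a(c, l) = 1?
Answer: -384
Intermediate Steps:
(a(-11, 11) + (24 - 29))*96 = (1 + (24 - 29))*96 = (1 - 5)*96 = -4*96 = -384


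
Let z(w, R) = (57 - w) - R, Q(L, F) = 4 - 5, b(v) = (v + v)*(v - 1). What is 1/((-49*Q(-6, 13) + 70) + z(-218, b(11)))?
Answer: 1/174 ≈ 0.0057471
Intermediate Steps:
b(v) = 2*v*(-1 + v) (b(v) = (2*v)*(-1 + v) = 2*v*(-1 + v))
Q(L, F) = -1
z(w, R) = 57 - R - w
1/((-49*Q(-6, 13) + 70) + z(-218, b(11))) = 1/((-49*(-1) + 70) + (57 - 2*11*(-1 + 11) - 1*(-218))) = 1/((49 + 70) + (57 - 2*11*10 + 218)) = 1/(119 + (57 - 1*220 + 218)) = 1/(119 + (57 - 220 + 218)) = 1/(119 + 55) = 1/174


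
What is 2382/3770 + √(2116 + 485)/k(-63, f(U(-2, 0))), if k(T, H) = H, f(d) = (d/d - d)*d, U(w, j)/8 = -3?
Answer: 41231/75400 ≈ 0.54683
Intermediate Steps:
U(w, j) = -24 (U(w, j) = 8*(-3) = -24)
f(d) = d*(1 - d) (f(d) = (1 - d)*d = d*(1 - d))
2382/3770 + √(2116 + 485)/k(-63, f(U(-2, 0))) = 2382/3770 + √(2116 + 485)/((-24*(1 - 1*(-24)))) = 2382*(1/3770) + √2601/((-24*(1 + 24))) = 1191/1885 + 51/((-24*25)) = 1191/1885 + 51/(-600) = 1191/1885 + 51*(-1/600) = 1191/1885 - 17/200 = 41231/75400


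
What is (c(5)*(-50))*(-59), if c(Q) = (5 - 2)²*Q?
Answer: 132750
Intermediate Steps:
c(Q) = 9*Q (c(Q) = 3²*Q = 9*Q)
(c(5)*(-50))*(-59) = ((9*5)*(-50))*(-59) = (45*(-50))*(-59) = -2250*(-59) = 132750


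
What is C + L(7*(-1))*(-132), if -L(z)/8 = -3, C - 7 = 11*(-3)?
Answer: -3194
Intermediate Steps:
C = -26 (C = 7 + 11*(-3) = 7 - 33 = -26)
L(z) = 24 (L(z) = -8*(-3) = 24)
C + L(7*(-1))*(-132) = -26 + 24*(-132) = -26 - 3168 = -3194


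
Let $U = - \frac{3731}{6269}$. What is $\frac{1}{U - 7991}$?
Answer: $- \frac{6269}{50099310} \approx -0.00012513$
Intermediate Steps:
$U = - \frac{3731}{6269}$ ($U = \left(-3731\right) \frac{1}{6269} = - \frac{3731}{6269} \approx -0.59515$)
$\frac{1}{U - 7991} = \frac{1}{- \frac{3731}{6269} - 7991} = \frac{1}{- \frac{50099310}{6269}} = - \frac{6269}{50099310}$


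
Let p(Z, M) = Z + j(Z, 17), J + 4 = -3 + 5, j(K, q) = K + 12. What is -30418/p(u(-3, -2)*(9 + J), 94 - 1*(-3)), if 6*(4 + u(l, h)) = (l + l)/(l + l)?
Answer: 91254/125 ≈ 730.03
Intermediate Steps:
u(l, h) = -23/6 (u(l, h) = -4 + ((l + l)/(l + l))/6 = -4 + ((2*l)/((2*l)))/6 = -4 + ((2*l)*(1/(2*l)))/6 = -4 + (1/6)*1 = -4 + 1/6 = -23/6)
j(K, q) = 12 + K
J = -2 (J = -4 + (-3 + 5) = -4 + 2 = -2)
p(Z, M) = 12 + 2*Z (p(Z, M) = Z + (12 + Z) = 12 + 2*Z)
-30418/p(u(-3, -2)*(9 + J), 94 - 1*(-3)) = -30418/(12 + 2*(-23*(9 - 2)/6)) = -30418/(12 + 2*(-23/6*7)) = -30418/(12 + 2*(-161/6)) = -30418/(12 - 161/3) = -30418/(-125/3) = -30418*(-3/125) = 91254/125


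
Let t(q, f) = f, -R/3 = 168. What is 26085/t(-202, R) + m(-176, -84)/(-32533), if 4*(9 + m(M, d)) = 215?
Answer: -282881953/5465544 ≈ -51.757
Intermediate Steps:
m(M, d) = 179/4 (m(M, d) = -9 + (1/4)*215 = -9 + 215/4 = 179/4)
R = -504 (R = -3*168 = -504)
26085/t(-202, R) + m(-176, -84)/(-32533) = 26085/(-504) + (179/4)/(-32533) = 26085*(-1/504) + (179/4)*(-1/32533) = -8695/168 - 179/130132 = -282881953/5465544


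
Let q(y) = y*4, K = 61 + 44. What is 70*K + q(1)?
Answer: 7354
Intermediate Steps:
K = 105
q(y) = 4*y
70*K + q(1) = 70*105 + 4*1 = 7350 + 4 = 7354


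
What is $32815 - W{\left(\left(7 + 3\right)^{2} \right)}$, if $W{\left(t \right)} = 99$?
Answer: $32716$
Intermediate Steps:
$32815 - W{\left(\left(7 + 3\right)^{2} \right)} = 32815 - 99 = 32716$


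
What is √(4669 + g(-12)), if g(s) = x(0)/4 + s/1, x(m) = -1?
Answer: √18627/2 ≈ 68.240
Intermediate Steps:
g(s) = -¼ + s (g(s) = -1/4 + s/1 = -1*¼ + s*1 = -¼ + s)
√(4669 + g(-12)) = √(4669 + (-¼ - 12)) = √(4669 - 49/4) = √(18627/4) = √18627/2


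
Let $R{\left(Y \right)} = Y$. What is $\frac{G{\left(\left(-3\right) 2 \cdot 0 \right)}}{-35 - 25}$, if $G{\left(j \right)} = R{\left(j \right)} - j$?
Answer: $0$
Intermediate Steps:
$G{\left(j \right)} = 0$ ($G{\left(j \right)} = j - j = 0$)
$\frac{G{\left(\left(-3\right) 2 \cdot 0 \right)}}{-35 - 25} = \frac{1}{-35 - 25} \cdot 0 = \frac{1}{-60} \cdot 0 = \left(- \frac{1}{60}\right) 0 = 0$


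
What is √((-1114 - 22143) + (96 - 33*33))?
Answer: 5*I*√970 ≈ 155.72*I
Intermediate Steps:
√((-1114 - 22143) + (96 - 33*33)) = √(-23257 + (96 - 1089)) = √(-23257 - 993) = √(-24250) = 5*I*√970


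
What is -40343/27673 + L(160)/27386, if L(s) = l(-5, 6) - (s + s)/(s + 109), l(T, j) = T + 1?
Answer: -148619407785/101931198641 ≈ -1.4580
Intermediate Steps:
l(T, j) = 1 + T
L(s) = -4 - 2*s/(109 + s) (L(s) = (1 - 5) - (s + s)/(s + 109) = -4 - 2*s/(109 + s))
-40343/27673 + L(160)/27386 = -40343/27673 + (2*(-218 - 3*160)/(109 + 160))/27386 = -40343*1/27673 + (2*(-218 - 480)/269)*(1/27386) = -40343/27673 + (2*(1/269)*(-698))*(1/27386) = -40343/27673 - 1396/269*1/27386 = -40343/27673 - 698/3683417 = -148619407785/101931198641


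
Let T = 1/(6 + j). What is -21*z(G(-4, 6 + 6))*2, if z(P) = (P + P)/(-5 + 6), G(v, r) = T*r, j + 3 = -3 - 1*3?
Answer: 336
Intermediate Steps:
j = -9 (j = -3 + (-3 - 1*3) = -3 + (-3 - 3) = -3 - 6 = -9)
T = -⅓ (T = 1/(6 - 9) = 1/(-3) = -⅓ ≈ -0.33333)
G(v, r) = -r/3
z(P) = 2*P (z(P) = (2*P)/1 = (2*P)*1 = 2*P)
-21*z(G(-4, 6 + 6))*2 = -42*(-(6 + 6)/3)*2 = -42*(-⅓*12)*2 = -42*(-4)*2 = -21*(-8)*2 = 168*2 = 336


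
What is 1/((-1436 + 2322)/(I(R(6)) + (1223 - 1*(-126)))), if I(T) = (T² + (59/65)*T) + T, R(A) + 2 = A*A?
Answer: 167041/57590 ≈ 2.9005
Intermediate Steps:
R(A) = -2 + A² (R(A) = -2 + A*A = -2 + A²)
I(T) = T² + 124*T/65 (I(T) = (T² + (59*(1/65))*T) + T = (T² + 59*T/65) + T = T² + 124*T/65)
1/((-1436 + 2322)/(I(R(6)) + (1223 - 1*(-126)))) = 1/((-1436 + 2322)/((-2 + 6²)*(124 + 65*(-2 + 6²))/65 + (1223 - 1*(-126)))) = 1/(886/((-2 + 36)*(124 + 65*(-2 + 36))/65 + (1223 + 126))) = 1/(886/((1/65)*34*(124 + 65*34) + 1349)) = 1/(886/((1/65)*34*(124 + 2210) + 1349)) = 1/(886/((1/65)*34*2334 + 1349)) = 1/(886/(79356/65 + 1349)) = 1/(886/(167041/65)) = 1/(886*(65/167041)) = 1/(57590/167041) = 167041/57590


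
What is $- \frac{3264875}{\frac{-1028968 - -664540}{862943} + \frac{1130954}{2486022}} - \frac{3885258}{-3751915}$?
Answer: $- \frac{1194493915031275040712141}{11933274713994295} \approx -1.001 \cdot 10^{8}$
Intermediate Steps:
$- \frac{3264875}{\frac{-1028968 - -664540}{862943} + \frac{1130954}{2486022}} - \frac{3885258}{-3751915} = - \frac{3264875}{\left(-1028968 + 664540\right) \frac{1}{862943} + 1130954 \cdot \frac{1}{2486022}} - - \frac{3885258}{3751915} = - \frac{3264875}{\left(-364428\right) \frac{1}{862943} + \frac{51407}{113001}} + \frac{3885258}{3751915} = - \frac{3264875}{- \frac{364428}{862943} + \frac{51407}{113001}} + \frac{3885258}{3751915} = - \frac{3264875}{\frac{3180582373}{97513421943}} + \frac{3885258}{3751915} = \left(-3264875\right) \frac{97513421943}{3180582373} + \frac{3885258}{3751915} = - \frac{318369133466152125}{3180582373} + \frac{3885258}{3751915} = - \frac{1194493915031275040712141}{11933274713994295}$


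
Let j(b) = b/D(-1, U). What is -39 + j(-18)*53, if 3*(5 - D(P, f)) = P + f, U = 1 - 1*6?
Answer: -1227/7 ≈ -175.29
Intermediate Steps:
U = -5 (U = 1 - 6 = -5)
D(P, f) = 5 - P/3 - f/3 (D(P, f) = 5 - (P + f)/3 = 5 + (-P/3 - f/3) = 5 - P/3 - f/3)
j(b) = b/7 (j(b) = b/(5 - ⅓*(-1) - ⅓*(-5)) = b/(5 + ⅓ + 5/3) = b/7)
-39 + j(-18)*53 = -39 + ((⅐)*(-18))*53 = -39 - 18/7*53 = -39 - 954/7 = -1227/7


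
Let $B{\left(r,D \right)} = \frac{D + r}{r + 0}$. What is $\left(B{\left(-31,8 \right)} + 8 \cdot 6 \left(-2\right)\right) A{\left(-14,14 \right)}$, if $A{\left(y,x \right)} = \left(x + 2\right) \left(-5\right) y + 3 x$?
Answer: $- \frac{3431386}{31} \approx -1.1069 \cdot 10^{5}$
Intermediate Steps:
$B{\left(r,D \right)} = \frac{D + r}{r}$
$A{\left(y,x \right)} = 3 x + y \left(-10 - 5 x\right)$ ($A{\left(y,x \right)} = \left(2 + x\right) \left(-5\right) y + 3 x = \left(-10 - 5 x\right) y + 3 x = y \left(-10 - 5 x\right) + 3 x = 3 x + y \left(-10 - 5 x\right)$)
$\left(B{\left(-31,8 \right)} + 8 \cdot 6 \left(-2\right)\right) A{\left(-14,14 \right)} = \left(\frac{8 - 31}{-31} + 8 \cdot 6 \left(-2\right)\right) \left(\left(-10\right) \left(-14\right) + 3 \cdot 14 - 70 \left(-14\right)\right) = \left(\left(- \frac{1}{31}\right) \left(-23\right) + 48 \left(-2\right)\right) \left(140 + 42 + 980\right) = \left(\frac{23}{31} - 96\right) 1162 = \left(- \frac{2953}{31}\right) 1162 = - \frac{3431386}{31}$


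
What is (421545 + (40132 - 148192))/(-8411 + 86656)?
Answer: 62697/15649 ≈ 4.0065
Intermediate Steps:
(421545 + (40132 - 148192))/(-8411 + 86656) = (421545 - 108060)/78245 = 313485*(1/78245) = 62697/15649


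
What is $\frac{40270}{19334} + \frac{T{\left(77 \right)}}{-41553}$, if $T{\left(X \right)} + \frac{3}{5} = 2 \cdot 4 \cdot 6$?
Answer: $\frac{1393685732}{669488085} \approx 2.0817$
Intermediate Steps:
$T{\left(X \right)} = \frac{237}{5}$ ($T{\left(X \right)} = - \frac{3}{5} + 2 \cdot 4 \cdot 6 = - \frac{3}{5} + 8 \cdot 6 = - \frac{3}{5} + 48 = \frac{237}{5}$)
$\frac{40270}{19334} + \frac{T{\left(77 \right)}}{-41553} = \frac{40270}{19334} + \frac{237}{5 \left(-41553\right)} = 40270 \cdot \frac{1}{19334} + \frac{237}{5} \left(- \frac{1}{41553}\right) = \frac{20135}{9667} - \frac{79}{69255} = \frac{1393685732}{669488085}$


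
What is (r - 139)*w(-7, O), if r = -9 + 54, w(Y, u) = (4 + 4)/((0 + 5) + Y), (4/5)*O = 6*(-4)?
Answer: 376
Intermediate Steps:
O = -30 (O = 5*(6*(-4))/4 = (5/4)*(-24) = -30)
w(Y, u) = 8/(5 + Y)
r = 45
(r - 139)*w(-7, O) = (45 - 139)*(8/(5 - 7)) = -752/(-2) = -752*(-1)/2 = -94*(-4) = 376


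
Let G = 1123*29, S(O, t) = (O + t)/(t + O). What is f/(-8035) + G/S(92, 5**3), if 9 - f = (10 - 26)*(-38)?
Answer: 261676444/8035 ≈ 32567.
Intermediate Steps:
S(O, t) = 1 (S(O, t) = (O + t)/(O + t) = 1)
f = -599 (f = 9 - (10 - 26)*(-38) = 9 - (-16)*(-38) = 9 - 1*608 = 9 - 608 = -599)
G = 32567
f/(-8035) + G/S(92, 5**3) = -599/(-8035) + 32567/1 = -599*(-1/8035) + 32567*1 = 599/8035 + 32567 = 261676444/8035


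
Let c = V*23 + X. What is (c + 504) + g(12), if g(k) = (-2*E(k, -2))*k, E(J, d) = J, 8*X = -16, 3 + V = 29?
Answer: 812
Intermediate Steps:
V = 26 (V = -3 + 29 = 26)
X = -2 (X = (⅛)*(-16) = -2)
g(k) = -2*k² (g(k) = (-2*k)*k = -2*k²)
c = 596 (c = 26*23 - 2 = 598 - 2 = 596)
(c + 504) + g(12) = (596 + 504) - 2*12² = 1100 - 2*144 = 1100 - 288 = 812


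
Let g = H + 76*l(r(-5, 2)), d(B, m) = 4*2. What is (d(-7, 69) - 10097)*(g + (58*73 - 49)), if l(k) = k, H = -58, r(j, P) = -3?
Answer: -39337011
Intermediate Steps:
d(B, m) = 8
g = -286 (g = -58 + 76*(-3) = -58 - 228 = -286)
(d(-7, 69) - 10097)*(g + (58*73 - 49)) = (8 - 10097)*(-286 + (58*73 - 49)) = -10089*(-286 + (4234 - 49)) = -10089*(-286 + 4185) = -10089*3899 = -39337011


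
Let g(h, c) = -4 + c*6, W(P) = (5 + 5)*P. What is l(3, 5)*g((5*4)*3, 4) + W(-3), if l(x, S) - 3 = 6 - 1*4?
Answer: 70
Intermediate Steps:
W(P) = 10*P
l(x, S) = 5 (l(x, S) = 3 + (6 - 1*4) = 3 + (6 - 4) = 3 + 2 = 5)
g(h, c) = -4 + 6*c
l(3, 5)*g((5*4)*3, 4) + W(-3) = 5*(-4 + 6*4) + 10*(-3) = 5*(-4 + 24) - 30 = 5*20 - 30 = 100 - 30 = 70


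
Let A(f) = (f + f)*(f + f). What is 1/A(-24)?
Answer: 1/2304 ≈ 0.00043403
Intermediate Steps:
A(f) = 4*f² (A(f) = (2*f)*(2*f) = 4*f²)
1/A(-24) = 1/(4*(-24)²) = 1/(4*576) = 1/2304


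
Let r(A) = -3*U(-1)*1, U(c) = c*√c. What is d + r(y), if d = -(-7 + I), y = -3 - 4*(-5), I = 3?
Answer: 4 + 3*I ≈ 4.0 + 3.0*I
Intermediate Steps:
U(c) = c^(3/2)
y = 17 (y = -3 + 20 = 17)
r(A) = 3*I (r(A) = -(-3)*I*1 = (3*I)*1 = 3*I)
d = 4 (d = -(-7 + 3) = -1*(-4) = 4)
d + r(y) = 4 + 3*I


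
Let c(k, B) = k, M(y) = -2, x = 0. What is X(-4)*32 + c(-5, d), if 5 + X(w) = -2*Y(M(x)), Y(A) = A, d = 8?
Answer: -37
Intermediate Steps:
X(w) = -1 (X(w) = -5 - 2*(-2) = -5 + 4 = -1)
X(-4)*32 + c(-5, d) = -1*32 - 5 = -32 - 5 = -37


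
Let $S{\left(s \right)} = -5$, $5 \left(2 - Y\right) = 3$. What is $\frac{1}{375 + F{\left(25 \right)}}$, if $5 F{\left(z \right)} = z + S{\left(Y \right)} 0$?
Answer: $\frac{1}{380} \approx 0.0026316$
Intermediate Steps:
$Y = \frac{7}{5}$ ($Y = 2 - \frac{3}{5} = \frac{7}{5} \approx 1.4$)
$F{\left(z \right)} = \frac{z}{5}$ ($F{\left(z \right)} = \frac{z - 0}{5} = \frac{z + 0}{5} = \frac{z}{5}$)
$\frac{1}{375 + F{\left(25 \right)}} = \frac{1}{375 + \frac{1}{5} \cdot 25} = \frac{1}{375 + 5} = \frac{1}{380}$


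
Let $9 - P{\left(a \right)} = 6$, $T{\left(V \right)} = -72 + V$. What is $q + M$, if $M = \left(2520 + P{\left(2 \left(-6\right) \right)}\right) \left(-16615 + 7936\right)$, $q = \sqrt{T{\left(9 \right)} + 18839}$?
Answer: $-21897117 + 2 \sqrt{4694} \approx -2.1897 \cdot 10^{7}$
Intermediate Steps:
$P{\left(a \right)} = 3$ ($P{\left(a \right)} = 9 - 6 = 3$)
$q = 2 \sqrt{4694}$ ($q = \sqrt{\left(-72 + 9\right) + 18839} = \sqrt{-63 + 18839} = \sqrt{18776} = 2 \sqrt{4694} \approx 137.03$)
$M = -21897117$ ($M = \left(2520 + 3\right) \left(-16615 + 7936\right) = 2523 \left(-8679\right) = -21897117$)
$q + M = 2 \sqrt{4694} - 21897117 = -21897117 + 2 \sqrt{4694}$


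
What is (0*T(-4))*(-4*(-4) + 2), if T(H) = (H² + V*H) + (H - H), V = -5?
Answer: 0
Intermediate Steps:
T(H) = H² - 5*H (T(H) = (H² - 5*H) + (H - H) = (H² - 5*H) + 0 = H² - 5*H)
(0*T(-4))*(-4*(-4) + 2) = (0*(-4*(-5 - 4)))*(-4*(-4) + 2) = (0*(-4*(-9)))*(16 + 2) = (0*36)*18 = 0*18 = 0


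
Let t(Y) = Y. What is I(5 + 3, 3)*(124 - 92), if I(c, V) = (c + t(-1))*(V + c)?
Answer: 2464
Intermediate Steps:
I(c, V) = (-1 + c)*(V + c) (I(c, V) = (c - 1)*(V + c) = (-1 + c)*(V + c))
I(5 + 3, 3)*(124 - 92) = ((5 + 3)² - 1*3 - (5 + 3) + 3*(5 + 3))*(124 - 92) = (8² - 3 - 1*8 + 3*8)*32 = (64 - 3 - 8 + 24)*32 = 77*32 = 2464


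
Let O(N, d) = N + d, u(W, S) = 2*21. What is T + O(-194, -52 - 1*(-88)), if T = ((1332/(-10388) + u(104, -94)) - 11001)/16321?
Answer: -6725391502/42385637 ≈ -158.67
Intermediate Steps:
u(W, S) = 42
T = -28460856/42385637 (T = ((1332/(-10388) + 42) - 11001)/16321 = ((1332*(-1/10388) + 42) - 11001)*(1/16321) = ((-333/2597 + 42) - 11001)*(1/16321) = (108741/2597 - 11001)*(1/16321) = -28460856/2597*1/16321 = -28460856/42385637 ≈ -0.67147)
T + O(-194, -52 - 1*(-88)) = -28460856/42385637 + (-194 + (-52 - 1*(-88))) = -28460856/42385637 + (-194 + (-52 + 88)) = -28460856/42385637 + (-194 + 36) = -28460856/42385637 - 158 = -6725391502/42385637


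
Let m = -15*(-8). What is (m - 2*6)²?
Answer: 11664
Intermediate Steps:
m = 120
(m - 2*6)² = (120 - 2*6)² = (120 - 12)² = 108² = 11664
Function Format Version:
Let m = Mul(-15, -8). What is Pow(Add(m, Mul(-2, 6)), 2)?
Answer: 11664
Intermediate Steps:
m = 120
Pow(Add(m, Mul(-2, 6)), 2) = Pow(Add(120, Mul(-2, 6)), 2) = Pow(Add(120, -12), 2) = Pow(108, 2) = 11664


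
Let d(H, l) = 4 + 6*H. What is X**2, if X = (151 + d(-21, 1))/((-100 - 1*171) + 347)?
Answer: 841/5776 ≈ 0.14560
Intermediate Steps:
X = 29/76 (X = (151 + (4 + 6*(-21)))/((-100 - 1*171) + 347) = (151 + (4 - 126))/((-100 - 171) + 347) = (151 - 122)/(-271 + 347) = 29/76 ≈ 0.38158)
X**2 = (29/76)**2 = 841/5776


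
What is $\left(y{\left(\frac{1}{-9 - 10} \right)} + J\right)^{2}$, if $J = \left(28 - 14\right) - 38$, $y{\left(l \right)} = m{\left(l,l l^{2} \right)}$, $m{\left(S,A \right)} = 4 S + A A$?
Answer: $\frac{1297333617872680521}{2213314919066161} \approx 586.15$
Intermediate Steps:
$m{\left(S,A \right)} = A^{2} + 4 S$ ($m{\left(S,A \right)} = 4 S + A^{2} = A^{2} + 4 S$)
$y{\left(l \right)} = l^{6} + 4 l$ ($y{\left(l \right)} = \left(l l^{2}\right)^{2} + 4 l = \left(l^{3}\right)^{2} + 4 l = l^{6} + 4 l$)
$J = -24$ ($J = 14 - 38 = -24$)
$\left(y{\left(\frac{1}{-9 - 10} \right)} + J\right)^{2} = \left(\frac{4 + \left(\frac{1}{-9 - 10}\right)^{5}}{-9 - 10} - 24\right)^{2} = \left(\frac{4 + \left(\frac{1}{-19}\right)^{5}}{-19} - 24\right)^{2} = \left(- \frac{4 + \left(- \frac{1}{19}\right)^{5}}{19} - 24\right)^{2} = \left(- \frac{4 - \frac{1}{2476099}}{19} - 24\right)^{2} = \left(\left(- \frac{1}{19}\right) \frac{9904395}{2476099} - 24\right)^{2} = \left(- \frac{9904395}{47045881} - 24\right)^{2} = \left(- \frac{1139005539}{47045881}\right)^{2} = \frac{1297333617872680521}{2213314919066161}$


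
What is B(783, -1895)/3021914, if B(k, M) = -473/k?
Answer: -473/2366158662 ≈ -1.9990e-7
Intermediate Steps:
B(783, -1895)/3021914 = -473/783/3021914 = -473*1/783*(1/3021914) = -473/783*1/3021914 = -473/2366158662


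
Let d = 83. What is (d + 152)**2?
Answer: 55225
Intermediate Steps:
(d + 152)**2 = (83 + 152)**2 = 235**2 = 55225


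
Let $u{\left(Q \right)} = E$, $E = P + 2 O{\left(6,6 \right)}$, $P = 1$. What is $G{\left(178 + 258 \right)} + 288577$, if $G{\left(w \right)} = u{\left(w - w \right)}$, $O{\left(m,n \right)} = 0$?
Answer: $288578$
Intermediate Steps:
$E = 1$ ($E = 1 + 2 \cdot 0 = 1 + 0 = 1$)
$u{\left(Q \right)} = 1$
$G{\left(w \right)} = 1$
$G{\left(178 + 258 \right)} + 288577 = 1 + 288577 = 288578$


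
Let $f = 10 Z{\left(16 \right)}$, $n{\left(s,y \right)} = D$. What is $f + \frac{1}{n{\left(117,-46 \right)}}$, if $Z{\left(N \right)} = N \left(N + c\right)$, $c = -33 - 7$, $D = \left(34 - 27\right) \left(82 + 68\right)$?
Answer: $- \frac{4031999}{1050} \approx -3840.0$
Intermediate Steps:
$D = 1050$ ($D = 7 \cdot 150 = 1050$)
$c = -40$
$Z{\left(N \right)} = N \left(-40 + N\right)$ ($Z{\left(N \right)} = N \left(N - 40\right) = N \left(-40 + N\right)$)
$n{\left(s,y \right)} = 1050$
$f = -3840$ ($f = 10 \cdot 16 \left(-40 + 16\right) = 10 \cdot 16 \left(-24\right) = 10 \left(-384\right) = -3840$)
$f + \frac{1}{n{\left(117,-46 \right)}} = -3840 + \frac{1}{1050} = - \frac{4031999}{1050}$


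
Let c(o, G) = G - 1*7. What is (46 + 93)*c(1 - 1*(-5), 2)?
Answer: -695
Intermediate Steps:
c(o, G) = -7 + G (c(o, G) = G - 7 = -7 + G)
(46 + 93)*c(1 - 1*(-5), 2) = (46 + 93)*(-7 + 2) = 139*(-5) = -695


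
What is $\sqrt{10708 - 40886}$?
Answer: $i \sqrt{30178} \approx 173.72 i$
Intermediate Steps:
$\sqrt{10708 - 40886} = \sqrt{-30178} = i \sqrt{30178}$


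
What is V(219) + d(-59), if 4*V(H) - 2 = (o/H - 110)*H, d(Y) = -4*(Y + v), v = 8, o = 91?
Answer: -23181/4 ≈ -5795.3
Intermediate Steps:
d(Y) = -32 - 4*Y (d(Y) = -4*(Y + 8) = -4*(8 + Y) = -32 - 4*Y)
V(H) = 1/2 + H*(-110 + 91/H)/4 (V(H) = 1/2 + ((91/H - 110)*H)/4 = 1/2 + ((-110 + 91/H)*H)/4 = 1/2 + (H*(-110 + 91/H))/4 = 1/2 + H*(-110 + 91/H)/4)
V(219) + d(-59) = (93/4 - 55/2*219) + (-32 - 4*(-59)) = (93/4 - 12045/2) + (-32 + 236) = -23997/4 + 204 = -23181/4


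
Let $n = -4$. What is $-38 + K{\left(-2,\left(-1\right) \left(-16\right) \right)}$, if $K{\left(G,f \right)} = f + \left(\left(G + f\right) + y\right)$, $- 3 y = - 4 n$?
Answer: $- \frac{40}{3} \approx -13.333$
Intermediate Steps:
$y = - \frac{16}{3}$ ($y = - \frac{\left(-4\right) \left(-4\right)}{3} = \left(- \frac{1}{3}\right) 16 = - \frac{16}{3} \approx -5.3333$)
$K{\left(G,f \right)} = - \frac{16}{3} + G + 2 f$ ($K{\left(G,f \right)} = f - \left(\frac{16}{3} - G - f\right) = f + \left(- \frac{16}{3} + G + f\right) = - \frac{16}{3} + G + 2 f$)
$-38 + K{\left(-2,\left(-1\right) \left(-16\right) \right)} = -38 - \left(\frac{22}{3} - \left(-2\right) \left(-16\right)\right) = -38 - - \frac{74}{3} = -38 + \frac{74}{3} = - \frac{40}{3}$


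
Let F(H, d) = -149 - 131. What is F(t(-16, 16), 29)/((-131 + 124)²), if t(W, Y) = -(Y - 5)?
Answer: -40/7 ≈ -5.7143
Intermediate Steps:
t(W, Y) = 5 - Y (t(W, Y) = -(-5 + Y) = 5 - Y)
F(H, d) = -280
F(t(-16, 16), 29)/((-131 + 124)²) = -280/(-131 + 124)² = -280/((-7)²) = -280/49 = -280*1/49 = -40/7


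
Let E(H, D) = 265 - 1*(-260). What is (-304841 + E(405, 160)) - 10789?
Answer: -315105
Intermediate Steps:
E(H, D) = 525 (E(H, D) = 265 + 260 = 525)
(-304841 + E(405, 160)) - 10789 = (-304841 + 525) - 10789 = -304316 - 10789 = -315105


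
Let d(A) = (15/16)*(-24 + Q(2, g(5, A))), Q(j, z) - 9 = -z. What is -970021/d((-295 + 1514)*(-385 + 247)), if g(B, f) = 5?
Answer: 3880084/75 ≈ 51734.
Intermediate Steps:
Q(j, z) = 9 - z
d(A) = -75/4 (d(A) = (15/16)*(-24 + (9 - 1*5)) = (15*(1/16))*(-24 + (9 - 5)) = 15*(-24 + 4)/16 = (15/16)*(-20) = -75/4)
-970021/d((-295 + 1514)*(-385 + 247)) = -970021/(-75/4) = -970021*(-4/75) = 3880084/75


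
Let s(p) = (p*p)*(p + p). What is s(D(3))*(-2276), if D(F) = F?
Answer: -122904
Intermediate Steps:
s(p) = 2*p³ (s(p) = p²*(2*p) = 2*p³)
s(D(3))*(-2276) = (2*3³)*(-2276) = (2*27)*(-2276) = 54*(-2276) = -122904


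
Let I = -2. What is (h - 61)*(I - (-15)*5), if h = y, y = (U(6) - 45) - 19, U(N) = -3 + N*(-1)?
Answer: -9782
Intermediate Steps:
U(N) = -3 - N
y = -73 (y = ((-3 - 1*6) - 45) - 19 = ((-3 - 6) - 45) - 19 = (-9 - 45) - 19 = -54 - 19 = -73)
h = -73
(h - 61)*(I - (-15)*5) = (-73 - 61)*(-2 - (-15)*5) = -134*(-2 - 1*(-75)) = -134*(-2 + 75) = -134*73 = -9782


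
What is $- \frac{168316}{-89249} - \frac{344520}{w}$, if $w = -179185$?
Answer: $\frac{12181553588}{3198416413} \approx 3.8086$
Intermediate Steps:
$- \frac{168316}{-89249} - \frac{344520}{w} = - \frac{168316}{-89249} - \frac{344520}{-179185} = \left(-168316\right) \left(- \frac{1}{89249}\right) - - \frac{68904}{35837} = \frac{168316}{89249} + \frac{68904}{35837} = \frac{12181553588}{3198416413}$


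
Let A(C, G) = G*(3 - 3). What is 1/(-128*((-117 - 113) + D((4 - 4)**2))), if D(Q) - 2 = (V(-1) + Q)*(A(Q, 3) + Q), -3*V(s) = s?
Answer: 1/29184 ≈ 3.4265e-5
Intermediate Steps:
V(s) = -s/3
A(C, G) = 0 (A(C, G) = G*0 = 0)
D(Q) = 2 + Q*(1/3 + Q) (D(Q) = 2 + (-1/3*(-1) + Q)*(0 + Q) = 2 + (1/3 + Q)*Q = 2 + Q*(1/3 + Q))
1/(-128*((-117 - 113) + D((4 - 4)**2))) = 1/(-128*((-117 - 113) + (2 + ((4 - 4)**2)**2 + (4 - 4)**2/3))) = 1/(-128*(-230 + (2 + (0**2)**2 + (1/3)*0**2))) = 1/(-128*(-230 + (2 + 0**2 + (1/3)*0))) = 1/(-128*(-230 + (2 + 0 + 0))) = 1/(-128*(-230 + 2)) = 1/(-128*(-228)) = 1/29184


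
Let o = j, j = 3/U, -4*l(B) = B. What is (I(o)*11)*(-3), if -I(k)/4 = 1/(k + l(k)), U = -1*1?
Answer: -176/3 ≈ -58.667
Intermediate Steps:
l(B) = -B/4
U = -1
j = -3 (j = 3/(-1) = 3*(-1) = -3)
o = -3
I(k) = -16/(3*k) (I(k) = -4/(k - k/4) = -4*4/(3*k) = -16/(3*k))
(I(o)*11)*(-3) = (-16/3/(-3)*11)*(-3) = (-16/3*(-⅓)*11)*(-3) = ((16/9)*11)*(-3) = (176/9)*(-3) = -176/3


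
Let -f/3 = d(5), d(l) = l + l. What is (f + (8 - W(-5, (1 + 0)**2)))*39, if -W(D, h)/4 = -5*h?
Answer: -1638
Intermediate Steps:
d(l) = 2*l
W(D, h) = 20*h (W(D, h) = -(-20)*h = 20*h)
f = -30 (f = -6*5 = -3*10 = -30)
(f + (8 - W(-5, (1 + 0)**2)))*39 = (-30 + (8 - 20*(1 + 0)**2))*39 = (-30 + (8 - 20*1**2))*39 = (-30 + (8 - 20))*39 = (-30 - 12)*39 = -42*39 = -1638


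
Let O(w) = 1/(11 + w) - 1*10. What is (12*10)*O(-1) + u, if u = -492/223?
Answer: -265416/223 ≈ -1190.2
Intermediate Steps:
O(w) = -10 + 1/(11 + w) (O(w) = 1/(11 + w) - 10 = -10 + 1/(11 + w))
u = -492/223 (u = -492*1/223 = -492/223 ≈ -2.2063)
(12*10)*O(-1) + u = (12*10)*((-109 - 10*(-1))/(11 - 1)) - 492/223 = 120*((-109 + 10)/10) - 492/223 = 120*((⅒)*(-99)) - 492/223 = 120*(-99/10) - 492/223 = -1188 - 492/223 = -265416/223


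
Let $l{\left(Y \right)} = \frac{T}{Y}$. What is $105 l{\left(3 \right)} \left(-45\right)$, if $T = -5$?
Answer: $7875$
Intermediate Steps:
$l{\left(Y \right)} = - \frac{5}{Y}$
$105 l{\left(3 \right)} \left(-45\right) = 105 \left(- \frac{5}{3}\right) \left(-45\right) = \left(-175\right) \left(-45\right) = 7875$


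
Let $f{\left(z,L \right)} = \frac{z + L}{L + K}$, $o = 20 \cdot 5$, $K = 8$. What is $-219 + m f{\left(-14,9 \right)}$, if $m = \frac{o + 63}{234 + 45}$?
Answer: $- \frac{1039532}{4743} \approx -219.17$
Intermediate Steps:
$o = 100$
$f{\left(z,L \right)} = \frac{L + z}{8 + L}$ ($f{\left(z,L \right)} = \frac{z + L}{L + 8} = \frac{L + z}{8 + L}$)
$m = \frac{163}{279}$ ($m = \frac{100 + 63}{234 + 45} = \frac{163}{279} \approx 0.58423$)
$-219 + m f{\left(-14,9 \right)} = -219 + \frac{163 \frac{9 - 14}{8 + 9}}{279} = -219 + \frac{163 \cdot \frac{1}{17} \left(-5\right)}{279} = -219 + \frac{163}{279} \left(- \frac{5}{17}\right) = -219 - \frac{815}{4743} = - \frac{1039532}{4743}$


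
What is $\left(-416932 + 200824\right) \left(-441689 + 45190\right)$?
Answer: $85686605892$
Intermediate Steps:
$\left(-416932 + 200824\right) \left(-441689 + 45190\right) = \left(-216108\right) \left(-396499\right) = 85686605892$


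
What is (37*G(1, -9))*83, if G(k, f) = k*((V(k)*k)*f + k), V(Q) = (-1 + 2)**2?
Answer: -24568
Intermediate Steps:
V(Q) = 1 (V(Q) = 1**2 = 1)
G(k, f) = k*(k + f*k) (G(k, f) = k*((1*k)*f + k) = k*(k*f + k) = k*(f*k + k) = k*(k + f*k))
(37*G(1, -9))*83 = (37*(1**2*(1 - 9)))*83 = (37*(1*(-8)))*83 = (37*(-8))*83 = -296*83 = -24568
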